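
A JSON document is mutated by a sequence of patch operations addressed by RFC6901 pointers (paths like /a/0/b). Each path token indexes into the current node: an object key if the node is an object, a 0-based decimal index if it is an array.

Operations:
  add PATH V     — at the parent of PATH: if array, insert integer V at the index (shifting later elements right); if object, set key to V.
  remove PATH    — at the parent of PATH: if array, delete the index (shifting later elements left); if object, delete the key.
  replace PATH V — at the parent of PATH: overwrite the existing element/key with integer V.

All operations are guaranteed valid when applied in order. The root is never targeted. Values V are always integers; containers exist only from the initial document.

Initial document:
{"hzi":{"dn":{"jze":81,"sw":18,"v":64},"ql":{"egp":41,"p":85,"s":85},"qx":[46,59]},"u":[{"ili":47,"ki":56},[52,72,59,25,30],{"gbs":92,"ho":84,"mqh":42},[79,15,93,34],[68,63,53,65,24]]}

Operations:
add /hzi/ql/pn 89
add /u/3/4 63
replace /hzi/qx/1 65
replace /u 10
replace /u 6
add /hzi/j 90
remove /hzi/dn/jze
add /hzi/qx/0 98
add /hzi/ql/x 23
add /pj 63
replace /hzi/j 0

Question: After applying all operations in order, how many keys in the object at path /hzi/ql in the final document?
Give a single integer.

Answer: 5

Derivation:
After op 1 (add /hzi/ql/pn 89): {"hzi":{"dn":{"jze":81,"sw":18,"v":64},"ql":{"egp":41,"p":85,"pn":89,"s":85},"qx":[46,59]},"u":[{"ili":47,"ki":56},[52,72,59,25,30],{"gbs":92,"ho":84,"mqh":42},[79,15,93,34],[68,63,53,65,24]]}
After op 2 (add /u/3/4 63): {"hzi":{"dn":{"jze":81,"sw":18,"v":64},"ql":{"egp":41,"p":85,"pn":89,"s":85},"qx":[46,59]},"u":[{"ili":47,"ki":56},[52,72,59,25,30],{"gbs":92,"ho":84,"mqh":42},[79,15,93,34,63],[68,63,53,65,24]]}
After op 3 (replace /hzi/qx/1 65): {"hzi":{"dn":{"jze":81,"sw":18,"v":64},"ql":{"egp":41,"p":85,"pn":89,"s":85},"qx":[46,65]},"u":[{"ili":47,"ki":56},[52,72,59,25,30],{"gbs":92,"ho":84,"mqh":42},[79,15,93,34,63],[68,63,53,65,24]]}
After op 4 (replace /u 10): {"hzi":{"dn":{"jze":81,"sw":18,"v":64},"ql":{"egp":41,"p":85,"pn":89,"s":85},"qx":[46,65]},"u":10}
After op 5 (replace /u 6): {"hzi":{"dn":{"jze":81,"sw":18,"v":64},"ql":{"egp":41,"p":85,"pn":89,"s":85},"qx":[46,65]},"u":6}
After op 6 (add /hzi/j 90): {"hzi":{"dn":{"jze":81,"sw":18,"v":64},"j":90,"ql":{"egp":41,"p":85,"pn":89,"s":85},"qx":[46,65]},"u":6}
After op 7 (remove /hzi/dn/jze): {"hzi":{"dn":{"sw":18,"v":64},"j":90,"ql":{"egp":41,"p":85,"pn":89,"s":85},"qx":[46,65]},"u":6}
After op 8 (add /hzi/qx/0 98): {"hzi":{"dn":{"sw":18,"v":64},"j":90,"ql":{"egp":41,"p":85,"pn":89,"s":85},"qx":[98,46,65]},"u":6}
After op 9 (add /hzi/ql/x 23): {"hzi":{"dn":{"sw":18,"v":64},"j":90,"ql":{"egp":41,"p":85,"pn":89,"s":85,"x":23},"qx":[98,46,65]},"u":6}
After op 10 (add /pj 63): {"hzi":{"dn":{"sw":18,"v":64},"j":90,"ql":{"egp":41,"p":85,"pn":89,"s":85,"x":23},"qx":[98,46,65]},"pj":63,"u":6}
After op 11 (replace /hzi/j 0): {"hzi":{"dn":{"sw":18,"v":64},"j":0,"ql":{"egp":41,"p":85,"pn":89,"s":85,"x":23},"qx":[98,46,65]},"pj":63,"u":6}
Size at path /hzi/ql: 5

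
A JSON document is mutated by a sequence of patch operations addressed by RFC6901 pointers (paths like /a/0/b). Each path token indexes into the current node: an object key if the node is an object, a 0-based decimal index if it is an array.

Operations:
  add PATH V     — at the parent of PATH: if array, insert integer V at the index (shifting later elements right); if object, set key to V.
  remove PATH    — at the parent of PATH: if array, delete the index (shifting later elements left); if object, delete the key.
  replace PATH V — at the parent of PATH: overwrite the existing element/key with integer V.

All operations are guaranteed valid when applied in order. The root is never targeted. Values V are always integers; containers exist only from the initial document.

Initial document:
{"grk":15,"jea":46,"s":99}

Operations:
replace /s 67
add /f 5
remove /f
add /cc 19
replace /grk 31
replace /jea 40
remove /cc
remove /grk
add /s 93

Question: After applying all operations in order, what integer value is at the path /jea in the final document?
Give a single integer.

After op 1 (replace /s 67): {"grk":15,"jea":46,"s":67}
After op 2 (add /f 5): {"f":5,"grk":15,"jea":46,"s":67}
After op 3 (remove /f): {"grk":15,"jea":46,"s":67}
After op 4 (add /cc 19): {"cc":19,"grk":15,"jea":46,"s":67}
After op 5 (replace /grk 31): {"cc":19,"grk":31,"jea":46,"s":67}
After op 6 (replace /jea 40): {"cc":19,"grk":31,"jea":40,"s":67}
After op 7 (remove /cc): {"grk":31,"jea":40,"s":67}
After op 8 (remove /grk): {"jea":40,"s":67}
After op 9 (add /s 93): {"jea":40,"s":93}
Value at /jea: 40

Answer: 40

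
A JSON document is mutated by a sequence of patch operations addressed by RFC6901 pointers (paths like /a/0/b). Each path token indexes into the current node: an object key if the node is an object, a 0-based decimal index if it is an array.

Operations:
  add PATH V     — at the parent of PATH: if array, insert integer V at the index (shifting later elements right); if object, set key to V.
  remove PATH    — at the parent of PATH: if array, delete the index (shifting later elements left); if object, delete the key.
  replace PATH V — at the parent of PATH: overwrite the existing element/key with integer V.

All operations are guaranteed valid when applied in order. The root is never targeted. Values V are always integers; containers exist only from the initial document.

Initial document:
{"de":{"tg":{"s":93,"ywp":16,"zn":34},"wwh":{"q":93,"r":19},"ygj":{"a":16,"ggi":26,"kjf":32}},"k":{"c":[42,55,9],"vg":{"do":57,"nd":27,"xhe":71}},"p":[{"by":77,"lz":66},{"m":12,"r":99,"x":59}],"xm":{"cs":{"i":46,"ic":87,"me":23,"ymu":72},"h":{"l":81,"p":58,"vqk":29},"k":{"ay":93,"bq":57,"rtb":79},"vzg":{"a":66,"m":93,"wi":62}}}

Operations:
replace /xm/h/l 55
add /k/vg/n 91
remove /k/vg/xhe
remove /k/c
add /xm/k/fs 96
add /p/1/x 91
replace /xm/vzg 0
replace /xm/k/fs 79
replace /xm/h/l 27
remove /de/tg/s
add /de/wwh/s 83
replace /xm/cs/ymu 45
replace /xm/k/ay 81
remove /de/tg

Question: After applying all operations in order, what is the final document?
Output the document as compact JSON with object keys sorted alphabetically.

After op 1 (replace /xm/h/l 55): {"de":{"tg":{"s":93,"ywp":16,"zn":34},"wwh":{"q":93,"r":19},"ygj":{"a":16,"ggi":26,"kjf":32}},"k":{"c":[42,55,9],"vg":{"do":57,"nd":27,"xhe":71}},"p":[{"by":77,"lz":66},{"m":12,"r":99,"x":59}],"xm":{"cs":{"i":46,"ic":87,"me":23,"ymu":72},"h":{"l":55,"p":58,"vqk":29},"k":{"ay":93,"bq":57,"rtb":79},"vzg":{"a":66,"m":93,"wi":62}}}
After op 2 (add /k/vg/n 91): {"de":{"tg":{"s":93,"ywp":16,"zn":34},"wwh":{"q":93,"r":19},"ygj":{"a":16,"ggi":26,"kjf":32}},"k":{"c":[42,55,9],"vg":{"do":57,"n":91,"nd":27,"xhe":71}},"p":[{"by":77,"lz":66},{"m":12,"r":99,"x":59}],"xm":{"cs":{"i":46,"ic":87,"me":23,"ymu":72},"h":{"l":55,"p":58,"vqk":29},"k":{"ay":93,"bq":57,"rtb":79},"vzg":{"a":66,"m":93,"wi":62}}}
After op 3 (remove /k/vg/xhe): {"de":{"tg":{"s":93,"ywp":16,"zn":34},"wwh":{"q":93,"r":19},"ygj":{"a":16,"ggi":26,"kjf":32}},"k":{"c":[42,55,9],"vg":{"do":57,"n":91,"nd":27}},"p":[{"by":77,"lz":66},{"m":12,"r":99,"x":59}],"xm":{"cs":{"i":46,"ic":87,"me":23,"ymu":72},"h":{"l":55,"p":58,"vqk":29},"k":{"ay":93,"bq":57,"rtb":79},"vzg":{"a":66,"m":93,"wi":62}}}
After op 4 (remove /k/c): {"de":{"tg":{"s":93,"ywp":16,"zn":34},"wwh":{"q":93,"r":19},"ygj":{"a":16,"ggi":26,"kjf":32}},"k":{"vg":{"do":57,"n":91,"nd":27}},"p":[{"by":77,"lz":66},{"m":12,"r":99,"x":59}],"xm":{"cs":{"i":46,"ic":87,"me":23,"ymu":72},"h":{"l":55,"p":58,"vqk":29},"k":{"ay":93,"bq":57,"rtb":79},"vzg":{"a":66,"m":93,"wi":62}}}
After op 5 (add /xm/k/fs 96): {"de":{"tg":{"s":93,"ywp":16,"zn":34},"wwh":{"q":93,"r":19},"ygj":{"a":16,"ggi":26,"kjf":32}},"k":{"vg":{"do":57,"n":91,"nd":27}},"p":[{"by":77,"lz":66},{"m":12,"r":99,"x":59}],"xm":{"cs":{"i":46,"ic":87,"me":23,"ymu":72},"h":{"l":55,"p":58,"vqk":29},"k":{"ay":93,"bq":57,"fs":96,"rtb":79},"vzg":{"a":66,"m":93,"wi":62}}}
After op 6 (add /p/1/x 91): {"de":{"tg":{"s":93,"ywp":16,"zn":34},"wwh":{"q":93,"r":19},"ygj":{"a":16,"ggi":26,"kjf":32}},"k":{"vg":{"do":57,"n":91,"nd":27}},"p":[{"by":77,"lz":66},{"m":12,"r":99,"x":91}],"xm":{"cs":{"i":46,"ic":87,"me":23,"ymu":72},"h":{"l":55,"p":58,"vqk":29},"k":{"ay":93,"bq":57,"fs":96,"rtb":79},"vzg":{"a":66,"m":93,"wi":62}}}
After op 7 (replace /xm/vzg 0): {"de":{"tg":{"s":93,"ywp":16,"zn":34},"wwh":{"q":93,"r":19},"ygj":{"a":16,"ggi":26,"kjf":32}},"k":{"vg":{"do":57,"n":91,"nd":27}},"p":[{"by":77,"lz":66},{"m":12,"r":99,"x":91}],"xm":{"cs":{"i":46,"ic":87,"me":23,"ymu":72},"h":{"l":55,"p":58,"vqk":29},"k":{"ay":93,"bq":57,"fs":96,"rtb":79},"vzg":0}}
After op 8 (replace /xm/k/fs 79): {"de":{"tg":{"s":93,"ywp":16,"zn":34},"wwh":{"q":93,"r":19},"ygj":{"a":16,"ggi":26,"kjf":32}},"k":{"vg":{"do":57,"n":91,"nd":27}},"p":[{"by":77,"lz":66},{"m":12,"r":99,"x":91}],"xm":{"cs":{"i":46,"ic":87,"me":23,"ymu":72},"h":{"l":55,"p":58,"vqk":29},"k":{"ay":93,"bq":57,"fs":79,"rtb":79},"vzg":0}}
After op 9 (replace /xm/h/l 27): {"de":{"tg":{"s":93,"ywp":16,"zn":34},"wwh":{"q":93,"r":19},"ygj":{"a":16,"ggi":26,"kjf":32}},"k":{"vg":{"do":57,"n":91,"nd":27}},"p":[{"by":77,"lz":66},{"m":12,"r":99,"x":91}],"xm":{"cs":{"i":46,"ic":87,"me":23,"ymu":72},"h":{"l":27,"p":58,"vqk":29},"k":{"ay":93,"bq":57,"fs":79,"rtb":79},"vzg":0}}
After op 10 (remove /de/tg/s): {"de":{"tg":{"ywp":16,"zn":34},"wwh":{"q":93,"r":19},"ygj":{"a":16,"ggi":26,"kjf":32}},"k":{"vg":{"do":57,"n":91,"nd":27}},"p":[{"by":77,"lz":66},{"m":12,"r":99,"x":91}],"xm":{"cs":{"i":46,"ic":87,"me":23,"ymu":72},"h":{"l":27,"p":58,"vqk":29},"k":{"ay":93,"bq":57,"fs":79,"rtb":79},"vzg":0}}
After op 11 (add /de/wwh/s 83): {"de":{"tg":{"ywp":16,"zn":34},"wwh":{"q":93,"r":19,"s":83},"ygj":{"a":16,"ggi":26,"kjf":32}},"k":{"vg":{"do":57,"n":91,"nd":27}},"p":[{"by":77,"lz":66},{"m":12,"r":99,"x":91}],"xm":{"cs":{"i":46,"ic":87,"me":23,"ymu":72},"h":{"l":27,"p":58,"vqk":29},"k":{"ay":93,"bq":57,"fs":79,"rtb":79},"vzg":0}}
After op 12 (replace /xm/cs/ymu 45): {"de":{"tg":{"ywp":16,"zn":34},"wwh":{"q":93,"r":19,"s":83},"ygj":{"a":16,"ggi":26,"kjf":32}},"k":{"vg":{"do":57,"n":91,"nd":27}},"p":[{"by":77,"lz":66},{"m":12,"r":99,"x":91}],"xm":{"cs":{"i":46,"ic":87,"me":23,"ymu":45},"h":{"l":27,"p":58,"vqk":29},"k":{"ay":93,"bq":57,"fs":79,"rtb":79},"vzg":0}}
After op 13 (replace /xm/k/ay 81): {"de":{"tg":{"ywp":16,"zn":34},"wwh":{"q":93,"r":19,"s":83},"ygj":{"a":16,"ggi":26,"kjf":32}},"k":{"vg":{"do":57,"n":91,"nd":27}},"p":[{"by":77,"lz":66},{"m":12,"r":99,"x":91}],"xm":{"cs":{"i":46,"ic":87,"me":23,"ymu":45},"h":{"l":27,"p":58,"vqk":29},"k":{"ay":81,"bq":57,"fs":79,"rtb":79},"vzg":0}}
After op 14 (remove /de/tg): {"de":{"wwh":{"q":93,"r":19,"s":83},"ygj":{"a":16,"ggi":26,"kjf":32}},"k":{"vg":{"do":57,"n":91,"nd":27}},"p":[{"by":77,"lz":66},{"m":12,"r":99,"x":91}],"xm":{"cs":{"i":46,"ic":87,"me":23,"ymu":45},"h":{"l":27,"p":58,"vqk":29},"k":{"ay":81,"bq":57,"fs":79,"rtb":79},"vzg":0}}

Answer: {"de":{"wwh":{"q":93,"r":19,"s":83},"ygj":{"a":16,"ggi":26,"kjf":32}},"k":{"vg":{"do":57,"n":91,"nd":27}},"p":[{"by":77,"lz":66},{"m":12,"r":99,"x":91}],"xm":{"cs":{"i":46,"ic":87,"me":23,"ymu":45},"h":{"l":27,"p":58,"vqk":29},"k":{"ay":81,"bq":57,"fs":79,"rtb":79},"vzg":0}}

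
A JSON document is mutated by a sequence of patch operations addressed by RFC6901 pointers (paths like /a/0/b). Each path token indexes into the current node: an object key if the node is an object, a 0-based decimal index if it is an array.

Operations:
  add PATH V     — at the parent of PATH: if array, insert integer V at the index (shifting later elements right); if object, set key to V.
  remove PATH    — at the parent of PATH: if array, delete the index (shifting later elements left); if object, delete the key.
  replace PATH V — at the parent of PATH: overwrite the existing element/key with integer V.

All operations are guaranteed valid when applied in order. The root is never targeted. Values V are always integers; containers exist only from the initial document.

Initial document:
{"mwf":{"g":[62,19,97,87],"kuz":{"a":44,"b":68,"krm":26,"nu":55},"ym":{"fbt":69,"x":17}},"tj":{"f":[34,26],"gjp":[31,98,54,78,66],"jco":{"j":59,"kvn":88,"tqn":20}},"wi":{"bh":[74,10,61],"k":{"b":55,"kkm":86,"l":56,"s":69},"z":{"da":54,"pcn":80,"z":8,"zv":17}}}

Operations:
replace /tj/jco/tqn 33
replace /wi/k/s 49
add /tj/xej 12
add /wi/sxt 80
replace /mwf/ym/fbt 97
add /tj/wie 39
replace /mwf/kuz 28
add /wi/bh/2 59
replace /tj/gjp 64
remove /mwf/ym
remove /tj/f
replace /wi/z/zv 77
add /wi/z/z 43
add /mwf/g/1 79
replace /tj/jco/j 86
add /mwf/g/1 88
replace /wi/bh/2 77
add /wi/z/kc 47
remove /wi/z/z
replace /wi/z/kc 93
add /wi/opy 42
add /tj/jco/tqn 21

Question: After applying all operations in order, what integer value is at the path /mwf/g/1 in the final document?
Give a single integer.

Answer: 88

Derivation:
After op 1 (replace /tj/jco/tqn 33): {"mwf":{"g":[62,19,97,87],"kuz":{"a":44,"b":68,"krm":26,"nu":55},"ym":{"fbt":69,"x":17}},"tj":{"f":[34,26],"gjp":[31,98,54,78,66],"jco":{"j":59,"kvn":88,"tqn":33}},"wi":{"bh":[74,10,61],"k":{"b":55,"kkm":86,"l":56,"s":69},"z":{"da":54,"pcn":80,"z":8,"zv":17}}}
After op 2 (replace /wi/k/s 49): {"mwf":{"g":[62,19,97,87],"kuz":{"a":44,"b":68,"krm":26,"nu":55},"ym":{"fbt":69,"x":17}},"tj":{"f":[34,26],"gjp":[31,98,54,78,66],"jco":{"j":59,"kvn":88,"tqn":33}},"wi":{"bh":[74,10,61],"k":{"b":55,"kkm":86,"l":56,"s":49},"z":{"da":54,"pcn":80,"z":8,"zv":17}}}
After op 3 (add /tj/xej 12): {"mwf":{"g":[62,19,97,87],"kuz":{"a":44,"b":68,"krm":26,"nu":55},"ym":{"fbt":69,"x":17}},"tj":{"f":[34,26],"gjp":[31,98,54,78,66],"jco":{"j":59,"kvn":88,"tqn":33},"xej":12},"wi":{"bh":[74,10,61],"k":{"b":55,"kkm":86,"l":56,"s":49},"z":{"da":54,"pcn":80,"z":8,"zv":17}}}
After op 4 (add /wi/sxt 80): {"mwf":{"g":[62,19,97,87],"kuz":{"a":44,"b":68,"krm":26,"nu":55},"ym":{"fbt":69,"x":17}},"tj":{"f":[34,26],"gjp":[31,98,54,78,66],"jco":{"j":59,"kvn":88,"tqn":33},"xej":12},"wi":{"bh":[74,10,61],"k":{"b":55,"kkm":86,"l":56,"s":49},"sxt":80,"z":{"da":54,"pcn":80,"z":8,"zv":17}}}
After op 5 (replace /mwf/ym/fbt 97): {"mwf":{"g":[62,19,97,87],"kuz":{"a":44,"b":68,"krm":26,"nu":55},"ym":{"fbt":97,"x":17}},"tj":{"f":[34,26],"gjp":[31,98,54,78,66],"jco":{"j":59,"kvn":88,"tqn":33},"xej":12},"wi":{"bh":[74,10,61],"k":{"b":55,"kkm":86,"l":56,"s":49},"sxt":80,"z":{"da":54,"pcn":80,"z":8,"zv":17}}}
After op 6 (add /tj/wie 39): {"mwf":{"g":[62,19,97,87],"kuz":{"a":44,"b":68,"krm":26,"nu":55},"ym":{"fbt":97,"x":17}},"tj":{"f":[34,26],"gjp":[31,98,54,78,66],"jco":{"j":59,"kvn":88,"tqn":33},"wie":39,"xej":12},"wi":{"bh":[74,10,61],"k":{"b":55,"kkm":86,"l":56,"s":49},"sxt":80,"z":{"da":54,"pcn":80,"z":8,"zv":17}}}
After op 7 (replace /mwf/kuz 28): {"mwf":{"g":[62,19,97,87],"kuz":28,"ym":{"fbt":97,"x":17}},"tj":{"f":[34,26],"gjp":[31,98,54,78,66],"jco":{"j":59,"kvn":88,"tqn":33},"wie":39,"xej":12},"wi":{"bh":[74,10,61],"k":{"b":55,"kkm":86,"l":56,"s":49},"sxt":80,"z":{"da":54,"pcn":80,"z":8,"zv":17}}}
After op 8 (add /wi/bh/2 59): {"mwf":{"g":[62,19,97,87],"kuz":28,"ym":{"fbt":97,"x":17}},"tj":{"f":[34,26],"gjp":[31,98,54,78,66],"jco":{"j":59,"kvn":88,"tqn":33},"wie":39,"xej":12},"wi":{"bh":[74,10,59,61],"k":{"b":55,"kkm":86,"l":56,"s":49},"sxt":80,"z":{"da":54,"pcn":80,"z":8,"zv":17}}}
After op 9 (replace /tj/gjp 64): {"mwf":{"g":[62,19,97,87],"kuz":28,"ym":{"fbt":97,"x":17}},"tj":{"f":[34,26],"gjp":64,"jco":{"j":59,"kvn":88,"tqn":33},"wie":39,"xej":12},"wi":{"bh":[74,10,59,61],"k":{"b":55,"kkm":86,"l":56,"s":49},"sxt":80,"z":{"da":54,"pcn":80,"z":8,"zv":17}}}
After op 10 (remove /mwf/ym): {"mwf":{"g":[62,19,97,87],"kuz":28},"tj":{"f":[34,26],"gjp":64,"jco":{"j":59,"kvn":88,"tqn":33},"wie":39,"xej":12},"wi":{"bh":[74,10,59,61],"k":{"b":55,"kkm":86,"l":56,"s":49},"sxt":80,"z":{"da":54,"pcn":80,"z":8,"zv":17}}}
After op 11 (remove /tj/f): {"mwf":{"g":[62,19,97,87],"kuz":28},"tj":{"gjp":64,"jco":{"j":59,"kvn":88,"tqn":33},"wie":39,"xej":12},"wi":{"bh":[74,10,59,61],"k":{"b":55,"kkm":86,"l":56,"s":49},"sxt":80,"z":{"da":54,"pcn":80,"z":8,"zv":17}}}
After op 12 (replace /wi/z/zv 77): {"mwf":{"g":[62,19,97,87],"kuz":28},"tj":{"gjp":64,"jco":{"j":59,"kvn":88,"tqn":33},"wie":39,"xej":12},"wi":{"bh":[74,10,59,61],"k":{"b":55,"kkm":86,"l":56,"s":49},"sxt":80,"z":{"da":54,"pcn":80,"z":8,"zv":77}}}
After op 13 (add /wi/z/z 43): {"mwf":{"g":[62,19,97,87],"kuz":28},"tj":{"gjp":64,"jco":{"j":59,"kvn":88,"tqn":33},"wie":39,"xej":12},"wi":{"bh":[74,10,59,61],"k":{"b":55,"kkm":86,"l":56,"s":49},"sxt":80,"z":{"da":54,"pcn":80,"z":43,"zv":77}}}
After op 14 (add /mwf/g/1 79): {"mwf":{"g":[62,79,19,97,87],"kuz":28},"tj":{"gjp":64,"jco":{"j":59,"kvn":88,"tqn":33},"wie":39,"xej":12},"wi":{"bh":[74,10,59,61],"k":{"b":55,"kkm":86,"l":56,"s":49},"sxt":80,"z":{"da":54,"pcn":80,"z":43,"zv":77}}}
After op 15 (replace /tj/jco/j 86): {"mwf":{"g":[62,79,19,97,87],"kuz":28},"tj":{"gjp":64,"jco":{"j":86,"kvn":88,"tqn":33},"wie":39,"xej":12},"wi":{"bh":[74,10,59,61],"k":{"b":55,"kkm":86,"l":56,"s":49},"sxt":80,"z":{"da":54,"pcn":80,"z":43,"zv":77}}}
After op 16 (add /mwf/g/1 88): {"mwf":{"g":[62,88,79,19,97,87],"kuz":28},"tj":{"gjp":64,"jco":{"j":86,"kvn":88,"tqn":33},"wie":39,"xej":12},"wi":{"bh":[74,10,59,61],"k":{"b":55,"kkm":86,"l":56,"s":49},"sxt":80,"z":{"da":54,"pcn":80,"z":43,"zv":77}}}
After op 17 (replace /wi/bh/2 77): {"mwf":{"g":[62,88,79,19,97,87],"kuz":28},"tj":{"gjp":64,"jco":{"j":86,"kvn":88,"tqn":33},"wie":39,"xej":12},"wi":{"bh":[74,10,77,61],"k":{"b":55,"kkm":86,"l":56,"s":49},"sxt":80,"z":{"da":54,"pcn":80,"z":43,"zv":77}}}
After op 18 (add /wi/z/kc 47): {"mwf":{"g":[62,88,79,19,97,87],"kuz":28},"tj":{"gjp":64,"jco":{"j":86,"kvn":88,"tqn":33},"wie":39,"xej":12},"wi":{"bh":[74,10,77,61],"k":{"b":55,"kkm":86,"l":56,"s":49},"sxt":80,"z":{"da":54,"kc":47,"pcn":80,"z":43,"zv":77}}}
After op 19 (remove /wi/z/z): {"mwf":{"g":[62,88,79,19,97,87],"kuz":28},"tj":{"gjp":64,"jco":{"j":86,"kvn":88,"tqn":33},"wie":39,"xej":12},"wi":{"bh":[74,10,77,61],"k":{"b":55,"kkm":86,"l":56,"s":49},"sxt":80,"z":{"da":54,"kc":47,"pcn":80,"zv":77}}}
After op 20 (replace /wi/z/kc 93): {"mwf":{"g":[62,88,79,19,97,87],"kuz":28},"tj":{"gjp":64,"jco":{"j":86,"kvn":88,"tqn":33},"wie":39,"xej":12},"wi":{"bh":[74,10,77,61],"k":{"b":55,"kkm":86,"l":56,"s":49},"sxt":80,"z":{"da":54,"kc":93,"pcn":80,"zv":77}}}
After op 21 (add /wi/opy 42): {"mwf":{"g":[62,88,79,19,97,87],"kuz":28},"tj":{"gjp":64,"jco":{"j":86,"kvn":88,"tqn":33},"wie":39,"xej":12},"wi":{"bh":[74,10,77,61],"k":{"b":55,"kkm":86,"l":56,"s":49},"opy":42,"sxt":80,"z":{"da":54,"kc":93,"pcn":80,"zv":77}}}
After op 22 (add /tj/jco/tqn 21): {"mwf":{"g":[62,88,79,19,97,87],"kuz":28},"tj":{"gjp":64,"jco":{"j":86,"kvn":88,"tqn":21},"wie":39,"xej":12},"wi":{"bh":[74,10,77,61],"k":{"b":55,"kkm":86,"l":56,"s":49},"opy":42,"sxt":80,"z":{"da":54,"kc":93,"pcn":80,"zv":77}}}
Value at /mwf/g/1: 88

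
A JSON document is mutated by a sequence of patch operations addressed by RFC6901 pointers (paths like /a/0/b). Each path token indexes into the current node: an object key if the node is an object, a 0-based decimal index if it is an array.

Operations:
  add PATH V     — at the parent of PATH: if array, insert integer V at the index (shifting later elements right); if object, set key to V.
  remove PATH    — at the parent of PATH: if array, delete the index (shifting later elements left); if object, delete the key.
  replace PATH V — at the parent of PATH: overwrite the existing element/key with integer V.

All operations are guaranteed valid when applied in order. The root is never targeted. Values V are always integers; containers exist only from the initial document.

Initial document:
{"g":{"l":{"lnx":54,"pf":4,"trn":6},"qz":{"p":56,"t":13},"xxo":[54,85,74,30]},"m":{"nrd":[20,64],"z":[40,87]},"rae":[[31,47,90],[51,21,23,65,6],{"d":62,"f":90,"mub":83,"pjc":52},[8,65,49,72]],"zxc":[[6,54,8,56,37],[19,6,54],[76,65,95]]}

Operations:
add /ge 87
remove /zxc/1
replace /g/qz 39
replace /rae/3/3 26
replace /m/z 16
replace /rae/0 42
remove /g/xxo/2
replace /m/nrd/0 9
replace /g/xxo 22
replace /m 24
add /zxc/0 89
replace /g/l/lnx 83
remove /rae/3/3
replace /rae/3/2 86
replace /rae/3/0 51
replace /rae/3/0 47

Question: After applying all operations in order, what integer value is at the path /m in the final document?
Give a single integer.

Answer: 24

Derivation:
After op 1 (add /ge 87): {"g":{"l":{"lnx":54,"pf":4,"trn":6},"qz":{"p":56,"t":13},"xxo":[54,85,74,30]},"ge":87,"m":{"nrd":[20,64],"z":[40,87]},"rae":[[31,47,90],[51,21,23,65,6],{"d":62,"f":90,"mub":83,"pjc":52},[8,65,49,72]],"zxc":[[6,54,8,56,37],[19,6,54],[76,65,95]]}
After op 2 (remove /zxc/1): {"g":{"l":{"lnx":54,"pf":4,"trn":6},"qz":{"p":56,"t":13},"xxo":[54,85,74,30]},"ge":87,"m":{"nrd":[20,64],"z":[40,87]},"rae":[[31,47,90],[51,21,23,65,6],{"d":62,"f":90,"mub":83,"pjc":52},[8,65,49,72]],"zxc":[[6,54,8,56,37],[76,65,95]]}
After op 3 (replace /g/qz 39): {"g":{"l":{"lnx":54,"pf":4,"trn":6},"qz":39,"xxo":[54,85,74,30]},"ge":87,"m":{"nrd":[20,64],"z":[40,87]},"rae":[[31,47,90],[51,21,23,65,6],{"d":62,"f":90,"mub":83,"pjc":52},[8,65,49,72]],"zxc":[[6,54,8,56,37],[76,65,95]]}
After op 4 (replace /rae/3/3 26): {"g":{"l":{"lnx":54,"pf":4,"trn":6},"qz":39,"xxo":[54,85,74,30]},"ge":87,"m":{"nrd":[20,64],"z":[40,87]},"rae":[[31,47,90],[51,21,23,65,6],{"d":62,"f":90,"mub":83,"pjc":52},[8,65,49,26]],"zxc":[[6,54,8,56,37],[76,65,95]]}
After op 5 (replace /m/z 16): {"g":{"l":{"lnx":54,"pf":4,"trn":6},"qz":39,"xxo":[54,85,74,30]},"ge":87,"m":{"nrd":[20,64],"z":16},"rae":[[31,47,90],[51,21,23,65,6],{"d":62,"f":90,"mub":83,"pjc":52},[8,65,49,26]],"zxc":[[6,54,8,56,37],[76,65,95]]}
After op 6 (replace /rae/0 42): {"g":{"l":{"lnx":54,"pf":4,"trn":6},"qz":39,"xxo":[54,85,74,30]},"ge":87,"m":{"nrd":[20,64],"z":16},"rae":[42,[51,21,23,65,6],{"d":62,"f":90,"mub":83,"pjc":52},[8,65,49,26]],"zxc":[[6,54,8,56,37],[76,65,95]]}
After op 7 (remove /g/xxo/2): {"g":{"l":{"lnx":54,"pf":4,"trn":6},"qz":39,"xxo":[54,85,30]},"ge":87,"m":{"nrd":[20,64],"z":16},"rae":[42,[51,21,23,65,6],{"d":62,"f":90,"mub":83,"pjc":52},[8,65,49,26]],"zxc":[[6,54,8,56,37],[76,65,95]]}
After op 8 (replace /m/nrd/0 9): {"g":{"l":{"lnx":54,"pf":4,"trn":6},"qz":39,"xxo":[54,85,30]},"ge":87,"m":{"nrd":[9,64],"z":16},"rae":[42,[51,21,23,65,6],{"d":62,"f":90,"mub":83,"pjc":52},[8,65,49,26]],"zxc":[[6,54,8,56,37],[76,65,95]]}
After op 9 (replace /g/xxo 22): {"g":{"l":{"lnx":54,"pf":4,"trn":6},"qz":39,"xxo":22},"ge":87,"m":{"nrd":[9,64],"z":16},"rae":[42,[51,21,23,65,6],{"d":62,"f":90,"mub":83,"pjc":52},[8,65,49,26]],"zxc":[[6,54,8,56,37],[76,65,95]]}
After op 10 (replace /m 24): {"g":{"l":{"lnx":54,"pf":4,"trn":6},"qz":39,"xxo":22},"ge":87,"m":24,"rae":[42,[51,21,23,65,6],{"d":62,"f":90,"mub":83,"pjc":52},[8,65,49,26]],"zxc":[[6,54,8,56,37],[76,65,95]]}
After op 11 (add /zxc/0 89): {"g":{"l":{"lnx":54,"pf":4,"trn":6},"qz":39,"xxo":22},"ge":87,"m":24,"rae":[42,[51,21,23,65,6],{"d":62,"f":90,"mub":83,"pjc":52},[8,65,49,26]],"zxc":[89,[6,54,8,56,37],[76,65,95]]}
After op 12 (replace /g/l/lnx 83): {"g":{"l":{"lnx":83,"pf":4,"trn":6},"qz":39,"xxo":22},"ge":87,"m":24,"rae":[42,[51,21,23,65,6],{"d":62,"f":90,"mub":83,"pjc":52},[8,65,49,26]],"zxc":[89,[6,54,8,56,37],[76,65,95]]}
After op 13 (remove /rae/3/3): {"g":{"l":{"lnx":83,"pf":4,"trn":6},"qz":39,"xxo":22},"ge":87,"m":24,"rae":[42,[51,21,23,65,6],{"d":62,"f":90,"mub":83,"pjc":52},[8,65,49]],"zxc":[89,[6,54,8,56,37],[76,65,95]]}
After op 14 (replace /rae/3/2 86): {"g":{"l":{"lnx":83,"pf":4,"trn":6},"qz":39,"xxo":22},"ge":87,"m":24,"rae":[42,[51,21,23,65,6],{"d":62,"f":90,"mub":83,"pjc":52},[8,65,86]],"zxc":[89,[6,54,8,56,37],[76,65,95]]}
After op 15 (replace /rae/3/0 51): {"g":{"l":{"lnx":83,"pf":4,"trn":6},"qz":39,"xxo":22},"ge":87,"m":24,"rae":[42,[51,21,23,65,6],{"d":62,"f":90,"mub":83,"pjc":52},[51,65,86]],"zxc":[89,[6,54,8,56,37],[76,65,95]]}
After op 16 (replace /rae/3/0 47): {"g":{"l":{"lnx":83,"pf":4,"trn":6},"qz":39,"xxo":22},"ge":87,"m":24,"rae":[42,[51,21,23,65,6],{"d":62,"f":90,"mub":83,"pjc":52},[47,65,86]],"zxc":[89,[6,54,8,56,37],[76,65,95]]}
Value at /m: 24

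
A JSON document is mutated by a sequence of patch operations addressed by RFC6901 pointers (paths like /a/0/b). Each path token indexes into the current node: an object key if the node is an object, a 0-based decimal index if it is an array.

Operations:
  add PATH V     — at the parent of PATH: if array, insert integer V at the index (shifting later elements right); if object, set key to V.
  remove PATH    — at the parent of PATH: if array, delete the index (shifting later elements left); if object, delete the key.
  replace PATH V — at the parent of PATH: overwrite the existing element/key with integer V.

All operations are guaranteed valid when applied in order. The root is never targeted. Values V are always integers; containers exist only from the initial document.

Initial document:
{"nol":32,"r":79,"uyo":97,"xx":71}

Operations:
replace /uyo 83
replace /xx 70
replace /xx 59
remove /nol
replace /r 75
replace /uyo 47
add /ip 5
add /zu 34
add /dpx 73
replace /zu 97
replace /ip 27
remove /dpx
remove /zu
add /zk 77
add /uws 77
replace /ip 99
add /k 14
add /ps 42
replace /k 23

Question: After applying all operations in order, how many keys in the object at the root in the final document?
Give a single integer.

Answer: 8

Derivation:
After op 1 (replace /uyo 83): {"nol":32,"r":79,"uyo":83,"xx":71}
After op 2 (replace /xx 70): {"nol":32,"r":79,"uyo":83,"xx":70}
After op 3 (replace /xx 59): {"nol":32,"r":79,"uyo":83,"xx":59}
After op 4 (remove /nol): {"r":79,"uyo":83,"xx":59}
After op 5 (replace /r 75): {"r":75,"uyo":83,"xx":59}
After op 6 (replace /uyo 47): {"r":75,"uyo":47,"xx":59}
After op 7 (add /ip 5): {"ip":5,"r":75,"uyo":47,"xx":59}
After op 8 (add /zu 34): {"ip":5,"r":75,"uyo":47,"xx":59,"zu":34}
After op 9 (add /dpx 73): {"dpx":73,"ip":5,"r":75,"uyo":47,"xx":59,"zu":34}
After op 10 (replace /zu 97): {"dpx":73,"ip":5,"r":75,"uyo":47,"xx":59,"zu":97}
After op 11 (replace /ip 27): {"dpx":73,"ip":27,"r":75,"uyo":47,"xx":59,"zu":97}
After op 12 (remove /dpx): {"ip":27,"r":75,"uyo":47,"xx":59,"zu":97}
After op 13 (remove /zu): {"ip":27,"r":75,"uyo":47,"xx":59}
After op 14 (add /zk 77): {"ip":27,"r":75,"uyo":47,"xx":59,"zk":77}
After op 15 (add /uws 77): {"ip":27,"r":75,"uws":77,"uyo":47,"xx":59,"zk":77}
After op 16 (replace /ip 99): {"ip":99,"r":75,"uws":77,"uyo":47,"xx":59,"zk":77}
After op 17 (add /k 14): {"ip":99,"k":14,"r":75,"uws":77,"uyo":47,"xx":59,"zk":77}
After op 18 (add /ps 42): {"ip":99,"k":14,"ps":42,"r":75,"uws":77,"uyo":47,"xx":59,"zk":77}
After op 19 (replace /k 23): {"ip":99,"k":23,"ps":42,"r":75,"uws":77,"uyo":47,"xx":59,"zk":77}
Size at the root: 8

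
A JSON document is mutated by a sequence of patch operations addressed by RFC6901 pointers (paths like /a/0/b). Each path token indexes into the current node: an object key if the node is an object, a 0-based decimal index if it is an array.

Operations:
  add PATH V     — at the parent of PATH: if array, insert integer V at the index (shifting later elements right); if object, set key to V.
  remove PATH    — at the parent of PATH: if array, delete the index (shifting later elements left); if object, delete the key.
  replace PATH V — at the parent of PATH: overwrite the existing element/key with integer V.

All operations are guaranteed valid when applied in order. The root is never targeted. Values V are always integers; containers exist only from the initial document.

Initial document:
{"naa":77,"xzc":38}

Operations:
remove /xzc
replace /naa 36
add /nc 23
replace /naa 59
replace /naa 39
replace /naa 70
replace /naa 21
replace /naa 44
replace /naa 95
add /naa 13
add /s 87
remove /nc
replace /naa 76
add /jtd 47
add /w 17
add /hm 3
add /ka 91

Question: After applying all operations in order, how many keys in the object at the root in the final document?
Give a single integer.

Answer: 6

Derivation:
After op 1 (remove /xzc): {"naa":77}
After op 2 (replace /naa 36): {"naa":36}
After op 3 (add /nc 23): {"naa":36,"nc":23}
After op 4 (replace /naa 59): {"naa":59,"nc":23}
After op 5 (replace /naa 39): {"naa":39,"nc":23}
After op 6 (replace /naa 70): {"naa":70,"nc":23}
After op 7 (replace /naa 21): {"naa":21,"nc":23}
After op 8 (replace /naa 44): {"naa":44,"nc":23}
After op 9 (replace /naa 95): {"naa":95,"nc":23}
After op 10 (add /naa 13): {"naa":13,"nc":23}
After op 11 (add /s 87): {"naa":13,"nc":23,"s":87}
After op 12 (remove /nc): {"naa":13,"s":87}
After op 13 (replace /naa 76): {"naa":76,"s":87}
After op 14 (add /jtd 47): {"jtd":47,"naa":76,"s":87}
After op 15 (add /w 17): {"jtd":47,"naa":76,"s":87,"w":17}
After op 16 (add /hm 3): {"hm":3,"jtd":47,"naa":76,"s":87,"w":17}
After op 17 (add /ka 91): {"hm":3,"jtd":47,"ka":91,"naa":76,"s":87,"w":17}
Size at the root: 6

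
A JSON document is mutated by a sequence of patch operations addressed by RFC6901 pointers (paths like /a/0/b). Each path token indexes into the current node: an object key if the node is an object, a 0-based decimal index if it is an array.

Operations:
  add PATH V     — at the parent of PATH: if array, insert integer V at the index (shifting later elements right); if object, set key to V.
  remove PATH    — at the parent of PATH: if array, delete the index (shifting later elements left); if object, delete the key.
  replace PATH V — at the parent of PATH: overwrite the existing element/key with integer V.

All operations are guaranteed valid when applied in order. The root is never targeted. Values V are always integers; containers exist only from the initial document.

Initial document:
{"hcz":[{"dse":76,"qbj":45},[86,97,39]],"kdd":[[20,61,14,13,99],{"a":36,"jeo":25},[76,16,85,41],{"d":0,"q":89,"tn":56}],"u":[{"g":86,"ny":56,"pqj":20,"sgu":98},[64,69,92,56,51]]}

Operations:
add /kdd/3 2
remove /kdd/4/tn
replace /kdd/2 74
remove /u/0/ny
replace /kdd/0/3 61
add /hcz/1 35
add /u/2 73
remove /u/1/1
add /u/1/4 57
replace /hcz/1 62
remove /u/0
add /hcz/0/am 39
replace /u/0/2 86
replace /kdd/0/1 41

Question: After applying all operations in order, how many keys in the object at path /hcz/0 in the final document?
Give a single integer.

After op 1 (add /kdd/3 2): {"hcz":[{"dse":76,"qbj":45},[86,97,39]],"kdd":[[20,61,14,13,99],{"a":36,"jeo":25},[76,16,85,41],2,{"d":0,"q":89,"tn":56}],"u":[{"g":86,"ny":56,"pqj":20,"sgu":98},[64,69,92,56,51]]}
After op 2 (remove /kdd/4/tn): {"hcz":[{"dse":76,"qbj":45},[86,97,39]],"kdd":[[20,61,14,13,99],{"a":36,"jeo":25},[76,16,85,41],2,{"d":0,"q":89}],"u":[{"g":86,"ny":56,"pqj":20,"sgu":98},[64,69,92,56,51]]}
After op 3 (replace /kdd/2 74): {"hcz":[{"dse":76,"qbj":45},[86,97,39]],"kdd":[[20,61,14,13,99],{"a":36,"jeo":25},74,2,{"d":0,"q":89}],"u":[{"g":86,"ny":56,"pqj":20,"sgu":98},[64,69,92,56,51]]}
After op 4 (remove /u/0/ny): {"hcz":[{"dse":76,"qbj":45},[86,97,39]],"kdd":[[20,61,14,13,99],{"a":36,"jeo":25},74,2,{"d":0,"q":89}],"u":[{"g":86,"pqj":20,"sgu":98},[64,69,92,56,51]]}
After op 5 (replace /kdd/0/3 61): {"hcz":[{"dse":76,"qbj":45},[86,97,39]],"kdd":[[20,61,14,61,99],{"a":36,"jeo":25},74,2,{"d":0,"q":89}],"u":[{"g":86,"pqj":20,"sgu":98},[64,69,92,56,51]]}
After op 6 (add /hcz/1 35): {"hcz":[{"dse":76,"qbj":45},35,[86,97,39]],"kdd":[[20,61,14,61,99],{"a":36,"jeo":25},74,2,{"d":0,"q":89}],"u":[{"g":86,"pqj":20,"sgu":98},[64,69,92,56,51]]}
After op 7 (add /u/2 73): {"hcz":[{"dse":76,"qbj":45},35,[86,97,39]],"kdd":[[20,61,14,61,99],{"a":36,"jeo":25},74,2,{"d":0,"q":89}],"u":[{"g":86,"pqj":20,"sgu":98},[64,69,92,56,51],73]}
After op 8 (remove /u/1/1): {"hcz":[{"dse":76,"qbj":45},35,[86,97,39]],"kdd":[[20,61,14,61,99],{"a":36,"jeo":25},74,2,{"d":0,"q":89}],"u":[{"g":86,"pqj":20,"sgu":98},[64,92,56,51],73]}
After op 9 (add /u/1/4 57): {"hcz":[{"dse":76,"qbj":45},35,[86,97,39]],"kdd":[[20,61,14,61,99],{"a":36,"jeo":25},74,2,{"d":0,"q":89}],"u":[{"g":86,"pqj":20,"sgu":98},[64,92,56,51,57],73]}
After op 10 (replace /hcz/1 62): {"hcz":[{"dse":76,"qbj":45},62,[86,97,39]],"kdd":[[20,61,14,61,99],{"a":36,"jeo":25},74,2,{"d":0,"q":89}],"u":[{"g":86,"pqj":20,"sgu":98},[64,92,56,51,57],73]}
After op 11 (remove /u/0): {"hcz":[{"dse":76,"qbj":45},62,[86,97,39]],"kdd":[[20,61,14,61,99],{"a":36,"jeo":25},74,2,{"d":0,"q":89}],"u":[[64,92,56,51,57],73]}
After op 12 (add /hcz/0/am 39): {"hcz":[{"am":39,"dse":76,"qbj":45},62,[86,97,39]],"kdd":[[20,61,14,61,99],{"a":36,"jeo":25},74,2,{"d":0,"q":89}],"u":[[64,92,56,51,57],73]}
After op 13 (replace /u/0/2 86): {"hcz":[{"am":39,"dse":76,"qbj":45},62,[86,97,39]],"kdd":[[20,61,14,61,99],{"a":36,"jeo":25},74,2,{"d":0,"q":89}],"u":[[64,92,86,51,57],73]}
After op 14 (replace /kdd/0/1 41): {"hcz":[{"am":39,"dse":76,"qbj":45},62,[86,97,39]],"kdd":[[20,41,14,61,99],{"a":36,"jeo":25},74,2,{"d":0,"q":89}],"u":[[64,92,86,51,57],73]}
Size at path /hcz/0: 3

Answer: 3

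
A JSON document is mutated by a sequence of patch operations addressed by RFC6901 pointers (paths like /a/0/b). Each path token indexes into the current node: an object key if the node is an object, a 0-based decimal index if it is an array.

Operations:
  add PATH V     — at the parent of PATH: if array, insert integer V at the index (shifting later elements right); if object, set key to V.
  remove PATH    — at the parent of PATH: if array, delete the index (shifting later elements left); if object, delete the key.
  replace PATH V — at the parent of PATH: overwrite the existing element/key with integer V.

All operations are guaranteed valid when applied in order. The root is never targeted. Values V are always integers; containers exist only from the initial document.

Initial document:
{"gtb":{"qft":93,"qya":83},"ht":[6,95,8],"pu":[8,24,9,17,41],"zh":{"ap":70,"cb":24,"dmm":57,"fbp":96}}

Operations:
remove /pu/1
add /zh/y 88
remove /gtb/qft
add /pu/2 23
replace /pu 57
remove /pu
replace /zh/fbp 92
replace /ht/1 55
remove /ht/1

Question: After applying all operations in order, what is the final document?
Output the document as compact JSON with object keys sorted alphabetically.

Answer: {"gtb":{"qya":83},"ht":[6,8],"zh":{"ap":70,"cb":24,"dmm":57,"fbp":92,"y":88}}

Derivation:
After op 1 (remove /pu/1): {"gtb":{"qft":93,"qya":83},"ht":[6,95,8],"pu":[8,9,17,41],"zh":{"ap":70,"cb":24,"dmm":57,"fbp":96}}
After op 2 (add /zh/y 88): {"gtb":{"qft":93,"qya":83},"ht":[6,95,8],"pu":[8,9,17,41],"zh":{"ap":70,"cb":24,"dmm":57,"fbp":96,"y":88}}
After op 3 (remove /gtb/qft): {"gtb":{"qya":83},"ht":[6,95,8],"pu":[8,9,17,41],"zh":{"ap":70,"cb":24,"dmm":57,"fbp":96,"y":88}}
After op 4 (add /pu/2 23): {"gtb":{"qya":83},"ht":[6,95,8],"pu":[8,9,23,17,41],"zh":{"ap":70,"cb":24,"dmm":57,"fbp":96,"y":88}}
After op 5 (replace /pu 57): {"gtb":{"qya":83},"ht":[6,95,8],"pu":57,"zh":{"ap":70,"cb":24,"dmm":57,"fbp":96,"y":88}}
After op 6 (remove /pu): {"gtb":{"qya":83},"ht":[6,95,8],"zh":{"ap":70,"cb":24,"dmm":57,"fbp":96,"y":88}}
After op 7 (replace /zh/fbp 92): {"gtb":{"qya":83},"ht":[6,95,8],"zh":{"ap":70,"cb":24,"dmm":57,"fbp":92,"y":88}}
After op 8 (replace /ht/1 55): {"gtb":{"qya":83},"ht":[6,55,8],"zh":{"ap":70,"cb":24,"dmm":57,"fbp":92,"y":88}}
After op 9 (remove /ht/1): {"gtb":{"qya":83},"ht":[6,8],"zh":{"ap":70,"cb":24,"dmm":57,"fbp":92,"y":88}}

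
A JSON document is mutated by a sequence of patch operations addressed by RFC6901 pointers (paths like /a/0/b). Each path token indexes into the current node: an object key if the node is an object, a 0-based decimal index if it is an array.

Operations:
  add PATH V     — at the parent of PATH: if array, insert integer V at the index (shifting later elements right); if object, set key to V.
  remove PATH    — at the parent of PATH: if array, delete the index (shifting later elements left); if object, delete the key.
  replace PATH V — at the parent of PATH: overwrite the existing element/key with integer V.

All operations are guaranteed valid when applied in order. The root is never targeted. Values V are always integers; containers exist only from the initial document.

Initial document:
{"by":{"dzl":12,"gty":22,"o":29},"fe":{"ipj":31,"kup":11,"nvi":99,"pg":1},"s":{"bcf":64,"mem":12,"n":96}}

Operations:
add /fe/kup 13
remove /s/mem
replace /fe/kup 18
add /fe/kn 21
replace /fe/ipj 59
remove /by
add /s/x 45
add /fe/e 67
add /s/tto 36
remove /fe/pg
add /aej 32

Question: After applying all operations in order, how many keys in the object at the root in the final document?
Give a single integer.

After op 1 (add /fe/kup 13): {"by":{"dzl":12,"gty":22,"o":29},"fe":{"ipj":31,"kup":13,"nvi":99,"pg":1},"s":{"bcf":64,"mem":12,"n":96}}
After op 2 (remove /s/mem): {"by":{"dzl":12,"gty":22,"o":29},"fe":{"ipj":31,"kup":13,"nvi":99,"pg":1},"s":{"bcf":64,"n":96}}
After op 3 (replace /fe/kup 18): {"by":{"dzl":12,"gty":22,"o":29},"fe":{"ipj":31,"kup":18,"nvi":99,"pg":1},"s":{"bcf":64,"n":96}}
After op 4 (add /fe/kn 21): {"by":{"dzl":12,"gty":22,"o":29},"fe":{"ipj":31,"kn":21,"kup":18,"nvi":99,"pg":1},"s":{"bcf":64,"n":96}}
After op 5 (replace /fe/ipj 59): {"by":{"dzl":12,"gty":22,"o":29},"fe":{"ipj":59,"kn":21,"kup":18,"nvi":99,"pg":1},"s":{"bcf":64,"n":96}}
After op 6 (remove /by): {"fe":{"ipj":59,"kn":21,"kup":18,"nvi":99,"pg":1},"s":{"bcf":64,"n":96}}
After op 7 (add /s/x 45): {"fe":{"ipj":59,"kn":21,"kup":18,"nvi":99,"pg":1},"s":{"bcf":64,"n":96,"x":45}}
After op 8 (add /fe/e 67): {"fe":{"e":67,"ipj":59,"kn":21,"kup":18,"nvi":99,"pg":1},"s":{"bcf":64,"n":96,"x":45}}
After op 9 (add /s/tto 36): {"fe":{"e":67,"ipj":59,"kn":21,"kup":18,"nvi":99,"pg":1},"s":{"bcf":64,"n":96,"tto":36,"x":45}}
After op 10 (remove /fe/pg): {"fe":{"e":67,"ipj":59,"kn":21,"kup":18,"nvi":99},"s":{"bcf":64,"n":96,"tto":36,"x":45}}
After op 11 (add /aej 32): {"aej":32,"fe":{"e":67,"ipj":59,"kn":21,"kup":18,"nvi":99},"s":{"bcf":64,"n":96,"tto":36,"x":45}}
Size at the root: 3

Answer: 3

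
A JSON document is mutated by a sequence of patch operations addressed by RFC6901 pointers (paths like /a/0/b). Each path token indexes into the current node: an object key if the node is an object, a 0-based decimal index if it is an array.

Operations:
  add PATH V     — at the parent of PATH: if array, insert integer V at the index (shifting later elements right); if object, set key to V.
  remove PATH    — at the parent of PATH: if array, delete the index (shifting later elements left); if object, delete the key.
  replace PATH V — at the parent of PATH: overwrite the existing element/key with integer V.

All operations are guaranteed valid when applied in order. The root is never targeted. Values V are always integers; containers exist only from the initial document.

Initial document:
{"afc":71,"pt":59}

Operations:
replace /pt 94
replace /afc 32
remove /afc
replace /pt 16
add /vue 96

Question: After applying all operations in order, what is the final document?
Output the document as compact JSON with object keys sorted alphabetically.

Answer: {"pt":16,"vue":96}

Derivation:
After op 1 (replace /pt 94): {"afc":71,"pt":94}
After op 2 (replace /afc 32): {"afc":32,"pt":94}
After op 3 (remove /afc): {"pt":94}
After op 4 (replace /pt 16): {"pt":16}
After op 5 (add /vue 96): {"pt":16,"vue":96}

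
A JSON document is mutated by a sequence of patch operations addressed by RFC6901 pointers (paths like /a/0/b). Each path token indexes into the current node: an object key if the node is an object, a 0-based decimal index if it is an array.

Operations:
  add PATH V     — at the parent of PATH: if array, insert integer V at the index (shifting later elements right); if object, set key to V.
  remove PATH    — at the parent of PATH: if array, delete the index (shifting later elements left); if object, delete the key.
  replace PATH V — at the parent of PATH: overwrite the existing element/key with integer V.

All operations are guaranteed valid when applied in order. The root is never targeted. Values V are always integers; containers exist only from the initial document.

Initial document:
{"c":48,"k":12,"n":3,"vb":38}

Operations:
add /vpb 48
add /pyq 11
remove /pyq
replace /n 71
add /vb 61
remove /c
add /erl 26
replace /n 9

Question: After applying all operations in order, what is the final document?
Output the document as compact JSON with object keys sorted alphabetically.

Answer: {"erl":26,"k":12,"n":9,"vb":61,"vpb":48}

Derivation:
After op 1 (add /vpb 48): {"c":48,"k":12,"n":3,"vb":38,"vpb":48}
After op 2 (add /pyq 11): {"c":48,"k":12,"n":3,"pyq":11,"vb":38,"vpb":48}
After op 3 (remove /pyq): {"c":48,"k":12,"n":3,"vb":38,"vpb":48}
After op 4 (replace /n 71): {"c":48,"k":12,"n":71,"vb":38,"vpb":48}
After op 5 (add /vb 61): {"c":48,"k":12,"n":71,"vb":61,"vpb":48}
After op 6 (remove /c): {"k":12,"n":71,"vb":61,"vpb":48}
After op 7 (add /erl 26): {"erl":26,"k":12,"n":71,"vb":61,"vpb":48}
After op 8 (replace /n 9): {"erl":26,"k":12,"n":9,"vb":61,"vpb":48}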